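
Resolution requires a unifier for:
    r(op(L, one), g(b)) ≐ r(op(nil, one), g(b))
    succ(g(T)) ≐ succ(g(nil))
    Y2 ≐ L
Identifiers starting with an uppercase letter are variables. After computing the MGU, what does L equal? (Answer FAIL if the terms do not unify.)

nil

Decompose r/2: op(L, one) ≐ op(nil, one),  g(b) ≐ g(b).
Decompose op/2: L ≐ nil,  one ≐ one.
Bind L := nil; substituting into the one remaining equation that mentions L gives: Y2 ≐ nil.
Delete trivial equation one ≐ one.
Delete trivial equation g(b) ≐ g(b).
Decompose succ/1: g(T) ≐ g(nil).
Decompose g/1: T ≐ nil.
Bind T := nil; no other remaining equation mentions T.
Bind Y2 := nil.
MGU = { L := nil, T := nil, Y2 := nil }, so L := nil.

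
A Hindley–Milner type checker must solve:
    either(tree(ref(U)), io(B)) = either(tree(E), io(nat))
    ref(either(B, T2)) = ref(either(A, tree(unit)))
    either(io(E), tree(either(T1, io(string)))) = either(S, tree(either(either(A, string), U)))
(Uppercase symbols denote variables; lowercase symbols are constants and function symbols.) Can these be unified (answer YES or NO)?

YES

Decompose either/2: tree(ref(U)) = tree(E),  io(B) = io(nat).
Decompose tree/1: ref(U) = E.
Bind E := ref(U); substituting into the one remaining equation that mentions E gives: either(io(ref(U)), tree(either(T1, io(string)))) = either(S, tree(either(either(A, string), U))).
Decompose io/1: B = nat.
Bind B := nat; substituting into the one remaining equation that mentions B gives: ref(either(nat, T2)) = ref(either(A, tree(unit))).
Decompose ref/1: either(nat, T2) = either(A, tree(unit)).
Decompose either/2: nat = A,  T2 = tree(unit).
Bind A := nat; substituting into the one remaining equation that mentions A gives: either(io(ref(U)), tree(either(T1, io(string)))) = either(S, tree(either(either(nat, string), U))).
Bind T2 := tree(unit); no other remaining equation mentions T2.
Decompose either/2: io(ref(U)) = S,  tree(either(T1, io(string))) = tree(either(either(nat, string), U)).
Bind S := io(ref(U)); no other remaining equation mentions S.
Decompose tree/1: either(T1, io(string)) = either(either(nat, string), U).
Decompose either/2: T1 = either(nat, string),  io(string) = U.
Bind T1 := either(nat, string); no other remaining equation mentions T1.
Bind U := io(string). Substituting into the earlier bindings gives E := ref(io(string)), S := io(ref(io(string))).
No equations remain and no clash or occurs-check failure arose, so a unifier exists.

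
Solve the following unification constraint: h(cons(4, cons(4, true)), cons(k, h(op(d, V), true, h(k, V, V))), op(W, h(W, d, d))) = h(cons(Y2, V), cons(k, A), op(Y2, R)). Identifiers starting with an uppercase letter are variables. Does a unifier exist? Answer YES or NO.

YES

Decompose h/3: cons(4, cons(4, true)) = cons(Y2, V),  cons(k, h(op(d, V), true, h(k, V, V))) = cons(k, A),  op(W, h(W, d, d)) = op(Y2, R).
Decompose cons/2: 4 = Y2,  cons(4, true) = V.
Bind Y2 := 4; substituting into the one remaining equation that mentions Y2 gives: op(W, h(W, d, d)) = op(4, R).
Bind V := cons(4, true); substituting into the one remaining equation that mentions V gives: cons(k, h(op(d, cons(4, true)), true, h(k, cons(4, true), cons(4, true)))) = cons(k, A).
Decompose cons/2: k = k,  h(op(d, cons(4, true)), true, h(k, cons(4, true), cons(4, true))) = A.
Delete trivial equation k = k.
Bind A := h(op(d, cons(4, true)), true, h(k, cons(4, true), cons(4, true))); no other remaining equation mentions A.
Decompose op/2: W = 4,  h(W, d, d) = R.
Bind W := 4; substituting into the remaining equation gives: h(4, d, d) = R.
Bind R := h(4, d, d).
No equations remain and no clash or occurs-check failure arose, so a unifier exists.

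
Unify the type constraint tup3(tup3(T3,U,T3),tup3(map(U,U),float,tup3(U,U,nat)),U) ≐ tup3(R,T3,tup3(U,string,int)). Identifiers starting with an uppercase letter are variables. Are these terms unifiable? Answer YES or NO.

Decompose tup3/3: tup3(T3,U,T3) ≐ R,  tup3(map(U,U),float,tup3(U,U,nat)) ≐ T3,  U ≐ tup3(U,string,int).
Bind R := tup3(T3,U,T3); no other remaining equation mentions R.
Bind T3 := tup3(map(U,U),float,tup3(U,U,nat)); no other remaining equation mentions T3. Substituting into the earlier binding gives R := tup3(tup3(map(U,U),float,tup3(U,U,nat)),U,tup3(map(U,U),float,tup3(U,U,nat))).
Occurs check fails: U occurs in tup3(U,string,int); the equation U ≐ tup3(U,string,int) has no finite solution.

NO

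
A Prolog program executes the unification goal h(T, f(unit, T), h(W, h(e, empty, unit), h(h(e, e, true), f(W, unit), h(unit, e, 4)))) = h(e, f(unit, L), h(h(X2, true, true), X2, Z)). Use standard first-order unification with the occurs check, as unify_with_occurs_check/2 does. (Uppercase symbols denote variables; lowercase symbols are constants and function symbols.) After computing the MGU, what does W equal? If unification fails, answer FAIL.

h(h(e, empty, unit), true, true)

Decompose h/3: T = e,  f(unit, T) = f(unit, L),  h(W, h(e, empty, unit), h(h(e, e, true), f(W, unit), h(unit, e, 4))) = h(h(X2, true, true), X2, Z).
Bind T := e; substituting into the one remaining equation that mentions T gives: f(unit, e) = f(unit, L).
Decompose f/2: unit = unit,  e = L.
Delete trivial equation unit = unit.
Bind L := e; no other remaining equation mentions L.
Decompose h/3: W = h(X2, true, true),  h(e, empty, unit) = X2,  h(h(e, e, true), f(W, unit), h(unit, e, 4)) = Z.
Bind W := h(X2, true, true); substituting into the one remaining equation that mentions W gives: h(h(e, e, true), f(h(X2, true, true), unit), h(unit, e, 4)) = Z.
Bind X2 := h(e, empty, unit); substituting into the remaining equation gives: h(h(e, e, true), f(h(h(e, empty, unit), true, true), unit), h(unit, e, 4)) = Z. Substituting into the earlier binding gives W := h(h(e, empty, unit), true, true).
Bind Z := h(h(e, e, true), f(h(h(e, empty, unit), true, true), unit), h(unit, e, 4)).
MGU = { T = e, L = e, W = h(h(e, empty, unit), true, true), X2 = h(e, empty, unit), Z = h(h(e, e, true), f(h(h(e, empty, unit), true, true), unit), h(unit, e, 4)) }, so W = h(h(e, empty, unit), true, true).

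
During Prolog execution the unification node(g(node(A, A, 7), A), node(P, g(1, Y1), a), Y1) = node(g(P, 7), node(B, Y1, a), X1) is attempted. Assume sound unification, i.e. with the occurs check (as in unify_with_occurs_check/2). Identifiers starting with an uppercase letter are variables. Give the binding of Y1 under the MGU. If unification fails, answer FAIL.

Decompose node/3: g(node(A, A, 7), A) = g(P, 7),  node(P, g(1, Y1), a) = node(B, Y1, a),  Y1 = X1.
Decompose g/2: node(A, A, 7) = P,  A = 7.
Bind P := node(A, A, 7); substituting into the one remaining equation that mentions P gives: node(node(A, A, 7), g(1, Y1), a) = node(B, Y1, a).
Bind A := 7; substituting into the one remaining equation that mentions A gives: node(node(7, 7, 7), g(1, Y1), a) = node(B, Y1, a). Substituting into the earlier binding gives P := node(7, 7, 7).
Decompose node/3: node(7, 7, 7) = B,  g(1, Y1) = Y1,  a = a.
Bind B := node(7, 7, 7); no other remaining equation mentions B.
Occurs check fails: Y1 occurs in g(1, Y1); the equation Y1 = g(1, Y1) has no finite solution.

FAIL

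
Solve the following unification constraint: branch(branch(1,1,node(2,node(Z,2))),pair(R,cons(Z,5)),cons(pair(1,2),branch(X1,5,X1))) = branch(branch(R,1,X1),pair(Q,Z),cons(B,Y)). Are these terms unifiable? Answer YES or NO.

NO

Decompose branch/3: branch(1,1,node(2,node(Z,2))) = branch(R,1,X1),  pair(R,cons(Z,5)) = pair(Q,Z),  cons(pair(1,2),branch(X1,5,X1)) = cons(B,Y).
Decompose branch/3: 1 = R,  1 = 1,  node(2,node(Z,2)) = X1.
Bind R := 1; substituting into the one remaining equation that mentions R gives: pair(1,cons(Z,5)) = pair(Q,Z).
Delete trivial equation 1 = 1.
Bind X1 := node(2,node(Z,2)); substituting into the one remaining equation that mentions X1 gives: cons(pair(1,2),branch(node(2,node(Z,2)),5,node(2,node(Z,2)))) = cons(B,Y).
Decompose pair/2: 1 = Q,  cons(Z,5) = Z.
Bind Q := 1; no other remaining equation mentions Q.
Occurs check fails: Z occurs in cons(Z,5); the equation Z = cons(Z,5) has no finite solution.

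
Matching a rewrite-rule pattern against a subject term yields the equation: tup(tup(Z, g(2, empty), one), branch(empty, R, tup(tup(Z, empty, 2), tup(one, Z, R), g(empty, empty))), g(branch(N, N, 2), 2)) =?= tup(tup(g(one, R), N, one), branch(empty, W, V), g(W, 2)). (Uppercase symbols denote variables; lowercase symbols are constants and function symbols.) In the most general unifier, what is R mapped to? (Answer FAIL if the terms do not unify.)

branch(g(2, empty), g(2, empty), 2)

Decompose tup/3: tup(Z, g(2, empty), one) =?= tup(g(one, R), N, one),  branch(empty, R, tup(tup(Z, empty, 2), tup(one, Z, R), g(empty, empty))) =?= branch(empty, W, V),  g(branch(N, N, 2), 2) =?= g(W, 2).
Decompose tup/3: Z =?= g(one, R),  g(2, empty) =?= N,  one =?= one.
Bind Z := g(one, R); substituting into the one remaining equation that mentions Z gives: branch(empty, R, tup(tup(g(one, R), empty, 2), tup(one, g(one, R), R), g(empty, empty))) =?= branch(empty, W, V).
Bind N := g(2, empty); substituting into the one remaining equation that mentions N gives: g(branch(g(2, empty), g(2, empty), 2), 2) =?= g(W, 2).
Delete trivial equation one =?= one.
Decompose branch/3: empty =?= empty,  R =?= W,  tup(tup(g(one, R), empty, 2), tup(one, g(one, R), R), g(empty, empty)) =?= V.
Delete trivial equation empty =?= empty.
Bind R := W; substituting into the one remaining equation that mentions R gives: tup(tup(g(one, W), empty, 2), tup(one, g(one, W), W), g(empty, empty)) =?= V. Substituting into the earlier binding gives Z := g(one, W).
Bind V := tup(tup(g(one, W), empty, 2), tup(one, g(one, W), W), g(empty, empty)); no other remaining equation mentions V.
Decompose g/2: branch(g(2, empty), g(2, empty), 2) =?= W,  2 =?= 2.
Bind W := branch(g(2, empty), g(2, empty), 2); no other remaining equation mentions W. Substituting into the earlier bindings gives Z := g(one, branch(g(2, empty), g(2, empty), 2)), R := branch(g(2, empty), g(2, empty), 2), V := tup(tup(g(one, branch(g(2, empty), g(2, empty), 2)), empty, 2), tup(one, g(one, branch(g(2, empty), g(2, empty), 2)), branch(g(2, empty), g(2, empty), 2)), g(empty, empty)).
Delete trivial equation 2 =?= 2.
MGU = { Z ↦ g(one, branch(g(2, empty), g(2, empty), 2)), N ↦ g(2, empty), R ↦ branch(g(2, empty), g(2, empty), 2), V ↦ tup(tup(g(one, branch(g(2, empty), g(2, empty), 2)), empty, 2), tup(one, g(one, branch(g(2, empty), g(2, empty), 2)), branch(g(2, empty), g(2, empty), 2)), g(empty, empty)), W ↦ branch(g(2, empty), g(2, empty), 2) }, so R ↦ branch(g(2, empty), g(2, empty), 2).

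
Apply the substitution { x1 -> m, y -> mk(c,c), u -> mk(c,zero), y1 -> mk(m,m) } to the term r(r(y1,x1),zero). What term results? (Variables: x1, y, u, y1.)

r(r(mk(m,m),m),zero)

Replace each occurrence of x1 with m.
Replace each occurrence of y1 with mk(m,m).
Result: r(r(mk(m,m),m),zero).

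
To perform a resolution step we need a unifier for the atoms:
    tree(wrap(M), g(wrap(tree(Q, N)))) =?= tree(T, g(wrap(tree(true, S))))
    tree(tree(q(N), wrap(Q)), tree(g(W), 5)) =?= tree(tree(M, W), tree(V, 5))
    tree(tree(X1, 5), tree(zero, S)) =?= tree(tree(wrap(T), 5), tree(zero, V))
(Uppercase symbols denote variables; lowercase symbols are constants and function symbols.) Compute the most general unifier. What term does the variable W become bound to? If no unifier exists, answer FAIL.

wrap(true)

Decompose tree/2: wrap(M) =?= T,  g(wrap(tree(Q, N))) =?= g(wrap(tree(true, S))).
Bind T := wrap(M); substituting into the one remaining equation that mentions T gives: tree(tree(X1, 5), tree(zero, S)) =?= tree(tree(wrap(wrap(M)), 5), tree(zero, V)).
Decompose g/1: wrap(tree(Q, N)) =?= wrap(tree(true, S)).
Decompose wrap/1: tree(Q, N) =?= tree(true, S).
Decompose tree/2: Q =?= true,  N =?= S.
Bind Q := true; substituting into the one remaining equation that mentions Q gives: tree(tree(q(N), wrap(true)), tree(g(W), 5)) =?= tree(tree(M, W), tree(V, 5)).
Bind N := S; substituting into the one remaining equation that mentions N gives: tree(tree(q(S), wrap(true)), tree(g(W), 5)) =?= tree(tree(M, W), tree(V, 5)).
Decompose tree/2: tree(q(S), wrap(true)) =?= tree(M, W),  tree(g(W), 5) =?= tree(V, 5).
Decompose tree/2: q(S) =?= M,  wrap(true) =?= W.
Bind M := q(S); substituting into the one remaining equation that mentions M gives: tree(tree(X1, 5), tree(zero, S)) =?= tree(tree(wrap(wrap(q(S))), 5), tree(zero, V)). Substituting into the earlier binding gives T := wrap(q(S)).
Bind W := wrap(true); substituting into the one remaining equation that mentions W gives: tree(g(wrap(true)), 5) =?= tree(V, 5).
Decompose tree/2: g(wrap(true)) =?= V,  5 =?= 5.
Bind V := g(wrap(true)); substituting into the one remaining equation that mentions V gives: tree(tree(X1, 5), tree(zero, S)) =?= tree(tree(wrap(wrap(q(S))), 5), tree(zero, g(wrap(true)))).
Delete trivial equation 5 =?= 5.
Decompose tree/2: tree(X1, 5) =?= tree(wrap(wrap(q(S))), 5),  tree(zero, S) =?= tree(zero, g(wrap(true))).
Decompose tree/2: X1 =?= wrap(wrap(q(S))),  5 =?= 5.
Bind X1 := wrap(wrap(q(S))); no other remaining equation mentions X1.
Delete trivial equation 5 =?= 5.
Decompose tree/2: zero =?= zero,  S =?= g(wrap(true)).
Delete trivial equation zero =?= zero.
Bind S := g(wrap(true)). Substituting into the earlier bindings gives T := wrap(q(g(wrap(true)))), N := g(wrap(true)), M := q(g(wrap(true))), X1 := wrap(wrap(q(g(wrap(true))))).
MGU = { T := wrap(q(g(wrap(true)))), Q := true, N := g(wrap(true)), M := q(g(wrap(true))), W := wrap(true), V := g(wrap(true)), X1 := wrap(wrap(q(g(wrap(true))))), S := g(wrap(true)) }, so W := wrap(true).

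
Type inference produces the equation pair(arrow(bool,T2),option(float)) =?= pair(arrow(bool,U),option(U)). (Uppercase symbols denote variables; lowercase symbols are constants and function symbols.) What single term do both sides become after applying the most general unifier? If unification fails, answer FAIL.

Decompose pair/2: arrow(bool,T2) =?= arrow(bool,U),  option(float) =?= option(U).
Decompose arrow/2: bool =?= bool,  T2 =?= U.
Delete trivial equation bool =?= bool.
Bind T2 := U; no other remaining equation mentions T2.
Decompose option/1: float =?= U.
Bind U := float. Substituting into the earlier binding gives T2 := float.
Applying the MGU to either side gives pair(arrow(bool,float),option(float)).

pair(arrow(bool,float),option(float))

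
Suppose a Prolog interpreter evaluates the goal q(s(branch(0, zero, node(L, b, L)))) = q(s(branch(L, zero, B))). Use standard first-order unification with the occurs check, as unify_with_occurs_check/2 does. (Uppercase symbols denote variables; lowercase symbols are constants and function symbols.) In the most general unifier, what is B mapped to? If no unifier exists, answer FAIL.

node(0, b, 0)

Decompose q/1: s(branch(0, zero, node(L, b, L))) = s(branch(L, zero, B)).
Decompose s/1: branch(0, zero, node(L, b, L)) = branch(L, zero, B).
Decompose branch/3: 0 = L,  zero = zero,  node(L, b, L) = B.
Bind L := 0; substituting into the one remaining equation that mentions L gives: node(0, b, 0) = B.
Delete trivial equation zero = zero.
Bind B := node(0, b, 0).
MGU = { L -> 0, B -> node(0, b, 0) }, so B -> node(0, b, 0).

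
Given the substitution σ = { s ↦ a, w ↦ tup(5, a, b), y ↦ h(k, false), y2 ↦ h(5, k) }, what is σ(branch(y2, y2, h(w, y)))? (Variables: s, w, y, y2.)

branch(h(5, k), h(5, k), h(tup(5, a, b), h(k, false)))

Replace each occurrence of w with tup(5, a, b).
Replace each occurrence of y with h(k, false).
Replace each occurrence of y2 with h(5, k).
Result: branch(h(5, k), h(5, k), h(tup(5, a, b), h(k, false))).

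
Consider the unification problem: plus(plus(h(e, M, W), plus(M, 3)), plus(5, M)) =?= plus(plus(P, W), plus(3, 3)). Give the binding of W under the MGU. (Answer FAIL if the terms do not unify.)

FAIL

Decompose plus/2: plus(h(e, M, W), plus(M, 3)) =?= plus(P, W),  plus(5, M) =?= plus(3, 3).
Decompose plus/2: h(e, M, W) =?= P,  plus(M, 3) =?= W.
Bind P := h(e, M, W); no other remaining equation mentions P.
Bind W := plus(M, 3); no other remaining equation mentions W. Substituting into the earlier binding gives P := h(e, M, plus(M, 3)).
Decompose plus/2: 5 =?= 3,  M =?= 3.
Clash: constants 5 and 3 differ; no unifier exists.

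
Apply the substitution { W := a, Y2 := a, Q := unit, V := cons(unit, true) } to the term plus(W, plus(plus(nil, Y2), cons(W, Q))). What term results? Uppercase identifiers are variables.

plus(a, plus(plus(nil, a), cons(a, unit)))

Replace each occurrence of W with a.
Replace each occurrence of Y2 with a.
Replace each occurrence of Q with unit.
Result: plus(a, plus(plus(nil, a), cons(a, unit))).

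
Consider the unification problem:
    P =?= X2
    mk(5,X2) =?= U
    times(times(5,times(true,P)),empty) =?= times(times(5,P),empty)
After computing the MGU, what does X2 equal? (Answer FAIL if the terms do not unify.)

Bind P := X2; substituting into the one remaining equation that mentions P gives: times(times(5,times(true,X2)),empty) =?= times(times(5,X2),empty).
Bind U := mk(5,X2); no other remaining equation mentions U.
Decompose times/2: times(5,times(true,X2)) =?= times(5,X2),  empty =?= empty.
Decompose times/2: 5 =?= 5,  times(true,X2) =?= X2.
Delete trivial equation 5 =?= 5.
Occurs check fails: X2 occurs in times(true,X2); the equation X2 =?= times(true,X2) has no finite solution.

FAIL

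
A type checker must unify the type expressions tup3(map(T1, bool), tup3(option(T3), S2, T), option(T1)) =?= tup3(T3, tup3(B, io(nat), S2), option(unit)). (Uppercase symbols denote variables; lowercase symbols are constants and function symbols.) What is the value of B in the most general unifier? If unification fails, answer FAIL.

Decompose tup3/3: map(T1, bool) =?= T3,  tup3(option(T3), S2, T) =?= tup3(B, io(nat), S2),  option(T1) =?= option(unit).
Bind T3 := map(T1, bool); substituting into the one remaining equation that mentions T3 gives: tup3(option(map(T1, bool)), S2, T) =?= tup3(B, io(nat), S2).
Decompose tup3/3: option(map(T1, bool)) =?= B,  S2 =?= io(nat),  T =?= S2.
Bind B := option(map(T1, bool)); no other remaining equation mentions B.
Bind S2 := io(nat); substituting into the one remaining equation that mentions S2 gives: T =?= io(nat).
Bind T := io(nat); no other remaining equation mentions T.
Decompose option/1: T1 =?= unit.
Bind T1 := unit. Substituting into the earlier bindings gives T3 := map(unit, bool), B := option(map(unit, bool)).
MGU = { T3 := map(unit, bool), B := option(map(unit, bool)), S2 := io(nat), T := io(nat), T1 := unit }, so B := option(map(unit, bool)).

option(map(unit, bool))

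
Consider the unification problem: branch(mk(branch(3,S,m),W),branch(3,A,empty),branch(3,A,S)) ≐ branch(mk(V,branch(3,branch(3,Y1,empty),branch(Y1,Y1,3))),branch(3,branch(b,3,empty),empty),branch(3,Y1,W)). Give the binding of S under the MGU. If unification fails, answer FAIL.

Decompose branch/3: mk(branch(3,S,m),W) ≐ mk(V,branch(3,branch(3,Y1,empty),branch(Y1,Y1,3))),  branch(3,A,empty) ≐ branch(3,branch(b,3,empty),empty),  branch(3,A,S) ≐ branch(3,Y1,W).
Decompose mk/2: branch(3,S,m) ≐ V,  W ≐ branch(3,branch(3,Y1,empty),branch(Y1,Y1,3)).
Bind V := branch(3,S,m); no other remaining equation mentions V.
Bind W := branch(3,branch(3,Y1,empty),branch(Y1,Y1,3)); substituting into the one remaining equation that mentions W gives: branch(3,A,S) ≐ branch(3,Y1,branch(3,branch(3,Y1,empty),branch(Y1,Y1,3))).
Decompose branch/3: 3 ≐ 3,  A ≐ branch(b,3,empty),  empty ≐ empty.
Delete trivial equation 3 ≐ 3.
Bind A := branch(b,3,empty); substituting into the one remaining equation that mentions A gives: branch(3,branch(b,3,empty),S) ≐ branch(3,Y1,branch(3,branch(3,Y1,empty),branch(Y1,Y1,3))).
Delete trivial equation empty ≐ empty.
Decompose branch/3: 3 ≐ 3,  branch(b,3,empty) ≐ Y1,  S ≐ branch(3,branch(3,Y1,empty),branch(Y1,Y1,3)).
Delete trivial equation 3 ≐ 3.
Bind Y1 := branch(b,3,empty); substituting into the remaining equation gives: S ≐ branch(3,branch(3,branch(b,3,empty),empty),branch(branch(b,3,empty),branch(b,3,empty),3)). Substituting into the earlier binding gives W := branch(3,branch(3,branch(b,3,empty),empty),branch(branch(b,3,empty),branch(b,3,empty),3)).
Bind S := branch(3,branch(3,branch(b,3,empty),empty),branch(branch(b,3,empty),branch(b,3,empty),3)). Substituting into the earlier binding gives V := branch(3,branch(3,branch(3,branch(b,3,empty),empty),branch(branch(b,3,empty),branch(b,3,empty),3)),m).
MGU = { V -> branch(3,branch(3,branch(3,branch(b,3,empty),empty),branch(branch(b,3,empty),branch(b,3,empty),3)),m), W -> branch(3,branch(3,branch(b,3,empty),empty),branch(branch(b,3,empty),branch(b,3,empty),3)), A -> branch(b,3,empty), Y1 -> branch(b,3,empty), S -> branch(3,branch(3,branch(b,3,empty),empty),branch(branch(b,3,empty),branch(b,3,empty),3)) }, so S -> branch(3,branch(3,branch(b,3,empty),empty),branch(branch(b,3,empty),branch(b,3,empty),3)).

branch(3,branch(3,branch(b,3,empty),empty),branch(branch(b,3,empty),branch(b,3,empty),3))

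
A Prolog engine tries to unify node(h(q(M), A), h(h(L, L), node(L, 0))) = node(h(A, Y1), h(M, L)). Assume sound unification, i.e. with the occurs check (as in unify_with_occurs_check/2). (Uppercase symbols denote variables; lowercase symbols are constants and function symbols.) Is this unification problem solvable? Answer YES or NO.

NO

Decompose node/2: h(q(M), A) = h(A, Y1),  h(h(L, L), node(L, 0)) = h(M, L).
Decompose h/2: q(M) = A,  A = Y1.
Bind A := q(M); substituting into the one remaining equation that mentions A gives: q(M) = Y1.
Bind Y1 := q(M); no other remaining equation mentions Y1.
Decompose h/2: h(L, L) = M,  node(L, 0) = L.
Bind M := h(L, L); no other remaining equation mentions M. Substituting into the earlier bindings gives A := q(h(L, L)), Y1 := q(h(L, L)).
Occurs check fails: L occurs in node(L, 0); the equation L = node(L, 0) has no finite solution.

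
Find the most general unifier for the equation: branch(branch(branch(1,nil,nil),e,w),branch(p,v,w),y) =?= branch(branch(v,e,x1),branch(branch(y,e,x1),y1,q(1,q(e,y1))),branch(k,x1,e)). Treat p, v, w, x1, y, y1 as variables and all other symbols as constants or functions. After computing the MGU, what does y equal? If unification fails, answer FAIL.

Decompose branch/3: branch(branch(1,nil,nil),e,w) =?= branch(v,e,x1),  branch(p,v,w) =?= branch(branch(y,e,x1),y1,q(1,q(e,y1))),  y =?= branch(k,x1,e).
Decompose branch/3: branch(1,nil,nil) =?= v,  e =?= e,  w =?= x1.
Bind v := branch(1,nil,nil); substituting into the one remaining equation that mentions v gives: branch(p,branch(1,nil,nil),w) =?= branch(branch(y,e,x1),y1,q(1,q(e,y1))).
Delete trivial equation e =?= e.
Bind w := x1; substituting into the one remaining equation that mentions w gives: branch(p,branch(1,nil,nil),x1) =?= branch(branch(y,e,x1),y1,q(1,q(e,y1))).
Decompose branch/3: p =?= branch(y,e,x1),  branch(1,nil,nil) =?= y1,  x1 =?= q(1,q(e,y1)).
Bind p := branch(y,e,x1); no other remaining equation mentions p.
Bind y1 := branch(1,nil,nil); substituting into the one remaining equation that mentions y1 gives: x1 =?= q(1,q(e,branch(1,nil,nil))).
Bind x1 := q(1,q(e,branch(1,nil,nil))); substituting into the remaining equation gives: y =?= branch(k,q(1,q(e,branch(1,nil,nil))),e). Substituting into the earlier bindings gives w := q(1,q(e,branch(1,nil,nil))), p := branch(y,e,q(1,q(e,branch(1,nil,nil)))).
Bind y := branch(k,q(1,q(e,branch(1,nil,nil))),e). Substituting into the earlier binding gives p := branch(branch(k,q(1,q(e,branch(1,nil,nil))),e),e,q(1,q(e,branch(1,nil,nil)))).
MGU = { v := branch(1,nil,nil), w := q(1,q(e,branch(1,nil,nil))), p := branch(branch(k,q(1,q(e,branch(1,nil,nil))),e),e,q(1,q(e,branch(1,nil,nil)))), y1 := branch(1,nil,nil), x1 := q(1,q(e,branch(1,nil,nil))), y := branch(k,q(1,q(e,branch(1,nil,nil))),e) }, so y := branch(k,q(1,q(e,branch(1,nil,nil))),e).

branch(k,q(1,q(e,branch(1,nil,nil))),e)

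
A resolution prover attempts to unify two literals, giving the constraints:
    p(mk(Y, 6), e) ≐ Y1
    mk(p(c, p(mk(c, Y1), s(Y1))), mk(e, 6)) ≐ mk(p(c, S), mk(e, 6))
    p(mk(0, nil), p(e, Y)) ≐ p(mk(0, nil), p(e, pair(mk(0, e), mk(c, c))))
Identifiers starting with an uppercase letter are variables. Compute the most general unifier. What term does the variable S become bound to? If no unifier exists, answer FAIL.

p(mk(c, p(mk(pair(mk(0, e), mk(c, c)), 6), e)), s(p(mk(pair(mk(0, e), mk(c, c)), 6), e)))

Bind Y1 := p(mk(Y, 6), e); substituting into the one remaining equation that mentions Y1 gives: mk(p(c, p(mk(c, p(mk(Y, 6), e)), s(p(mk(Y, 6), e)))), mk(e, 6)) ≐ mk(p(c, S), mk(e, 6)).
Decompose mk/2: p(c, p(mk(c, p(mk(Y, 6), e)), s(p(mk(Y, 6), e)))) ≐ p(c, S),  mk(e, 6) ≐ mk(e, 6).
Decompose p/2: c ≐ c,  p(mk(c, p(mk(Y, 6), e)), s(p(mk(Y, 6), e))) ≐ S.
Delete trivial equation c ≐ c.
Bind S := p(mk(c, p(mk(Y, 6), e)), s(p(mk(Y, 6), e))); no other remaining equation mentions S.
Delete trivial equation mk(e, 6) ≐ mk(e, 6).
Decompose p/2: mk(0, nil) ≐ mk(0, nil),  p(e, Y) ≐ p(e, pair(mk(0, e), mk(c, c))).
Delete trivial equation mk(0, nil) ≐ mk(0, nil).
Decompose p/2: e ≐ e,  Y ≐ pair(mk(0, e), mk(c, c)).
Delete trivial equation e ≐ e.
Bind Y := pair(mk(0, e), mk(c, c)). Substituting into the earlier bindings gives Y1 := p(mk(pair(mk(0, e), mk(c, c)), 6), e), S := p(mk(c, p(mk(pair(mk(0, e), mk(c, c)), 6), e)), s(p(mk(pair(mk(0, e), mk(c, c)), 6), e))).
MGU = { Y1 := p(mk(pair(mk(0, e), mk(c, c)), 6), e), S := p(mk(c, p(mk(pair(mk(0, e), mk(c, c)), 6), e)), s(p(mk(pair(mk(0, e), mk(c, c)), 6), e))), Y := pair(mk(0, e), mk(c, c)) }, so S := p(mk(c, p(mk(pair(mk(0, e), mk(c, c)), 6), e)), s(p(mk(pair(mk(0, e), mk(c, c)), 6), e))).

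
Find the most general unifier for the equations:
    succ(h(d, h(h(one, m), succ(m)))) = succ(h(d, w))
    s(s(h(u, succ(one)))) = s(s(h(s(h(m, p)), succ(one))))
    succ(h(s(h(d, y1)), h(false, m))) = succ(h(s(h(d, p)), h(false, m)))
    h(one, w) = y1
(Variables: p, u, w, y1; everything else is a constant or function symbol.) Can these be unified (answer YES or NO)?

Decompose succ/1: h(d, h(h(one, m), succ(m))) = h(d, w).
Decompose h/2: d = d,  h(h(one, m), succ(m)) = w.
Delete trivial equation d = d.
Bind w := h(h(one, m), succ(m)); substituting into the one remaining equation that mentions w gives: h(one, h(h(one, m), succ(m))) = y1.
Decompose s/1: s(h(u, succ(one))) = s(h(s(h(m, p)), succ(one))).
Decompose s/1: h(u, succ(one)) = h(s(h(m, p)), succ(one)).
Decompose h/2: u = s(h(m, p)),  succ(one) = succ(one).
Bind u := s(h(m, p)); no other remaining equation mentions u.
Delete trivial equation succ(one) = succ(one).
Decompose succ/1: h(s(h(d, y1)), h(false, m)) = h(s(h(d, p)), h(false, m)).
Decompose h/2: s(h(d, y1)) = s(h(d, p)),  h(false, m) = h(false, m).
Decompose s/1: h(d, y1) = h(d, p).
Decompose h/2: d = d,  y1 = p.
Delete trivial equation d = d.
Bind y1 := p; substituting into the one remaining equation that mentions y1 gives: h(one, h(h(one, m), succ(m))) = p.
Delete trivial equation h(false, m) = h(false, m).
Bind p := h(one, h(h(one, m), succ(m))). Substituting into the earlier bindings gives u := s(h(m, h(one, h(h(one, m), succ(m))))), y1 := h(one, h(h(one, m), succ(m))).
No equations remain and no clash or occurs-check failure arose, so a unifier exists.

YES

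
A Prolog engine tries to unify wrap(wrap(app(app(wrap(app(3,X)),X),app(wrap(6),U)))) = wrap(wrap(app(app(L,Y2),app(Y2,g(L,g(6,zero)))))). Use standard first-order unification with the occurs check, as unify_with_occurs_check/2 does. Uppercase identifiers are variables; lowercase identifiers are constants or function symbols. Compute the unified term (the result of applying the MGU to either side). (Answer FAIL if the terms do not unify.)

wrap(wrap(app(app(wrap(app(3,wrap(6))),wrap(6)),app(wrap(6),g(wrap(app(3,wrap(6))),g(6,zero))))))

Decompose wrap/1: wrap(app(app(wrap(app(3,X)),X),app(wrap(6),U))) = wrap(app(app(L,Y2),app(Y2,g(L,g(6,zero))))).
Decompose wrap/1: app(app(wrap(app(3,X)),X),app(wrap(6),U)) = app(app(L,Y2),app(Y2,g(L,g(6,zero)))).
Decompose app/2: app(wrap(app(3,X)),X) = app(L,Y2),  app(wrap(6),U) = app(Y2,g(L,g(6,zero))).
Decompose app/2: wrap(app(3,X)) = L,  X = Y2.
Bind L := wrap(app(3,X)); substituting into the one remaining equation that mentions L gives: app(wrap(6),U) = app(Y2,g(wrap(app(3,X)),g(6,zero))).
Bind X := Y2; substituting into the remaining equation gives: app(wrap(6),U) = app(Y2,g(wrap(app(3,Y2)),g(6,zero))). Substituting into the earlier binding gives L := wrap(app(3,Y2)).
Decompose app/2: wrap(6) = Y2,  U = g(wrap(app(3,Y2)),g(6,zero)).
Bind Y2 := wrap(6); substituting into the remaining equation gives: U = g(wrap(app(3,wrap(6))),g(6,zero)). Substituting into the earlier bindings gives L := wrap(app(3,wrap(6))), X := wrap(6).
Bind U := g(wrap(app(3,wrap(6))),g(6,zero)).
Applying the MGU to either side gives wrap(wrap(app(app(wrap(app(3,wrap(6))),wrap(6)),app(wrap(6),g(wrap(app(3,wrap(6))),g(6,zero)))))).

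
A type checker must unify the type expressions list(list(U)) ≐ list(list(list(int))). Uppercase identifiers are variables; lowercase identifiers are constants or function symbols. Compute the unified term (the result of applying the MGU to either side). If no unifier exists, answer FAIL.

list(list(list(int)))

Decompose list/1: list(U) ≐ list(list(int)).
Decompose list/1: U ≐ list(int).
Bind U := list(int).
Applying the MGU to either side gives list(list(list(int))).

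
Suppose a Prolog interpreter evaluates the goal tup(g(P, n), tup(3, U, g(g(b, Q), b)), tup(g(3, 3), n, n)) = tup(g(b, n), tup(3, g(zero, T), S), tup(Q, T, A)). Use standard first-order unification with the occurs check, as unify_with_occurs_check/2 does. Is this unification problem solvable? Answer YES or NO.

YES

Decompose tup/3: g(P, n) = g(b, n),  tup(3, U, g(g(b, Q), b)) = tup(3, g(zero, T), S),  tup(g(3, 3), n, n) = tup(Q, T, A).
Decompose g/2: P = b,  n = n.
Bind P := b; no other remaining equation mentions P.
Delete trivial equation n = n.
Decompose tup/3: 3 = 3,  U = g(zero, T),  g(g(b, Q), b) = S.
Delete trivial equation 3 = 3.
Bind U := g(zero, T); no other remaining equation mentions U.
Bind S := g(g(b, Q), b); no other remaining equation mentions S.
Decompose tup/3: g(3, 3) = Q,  n = T,  n = A.
Bind Q := g(3, 3); no other remaining equation mentions Q. Substituting into the earlier binding gives S := g(g(b, g(3, 3)), b).
Bind T := n; no other remaining equation mentions T. Substituting into the earlier binding gives U := g(zero, n).
Bind A := n.
No equations remain and no clash or occurs-check failure arose, so a unifier exists.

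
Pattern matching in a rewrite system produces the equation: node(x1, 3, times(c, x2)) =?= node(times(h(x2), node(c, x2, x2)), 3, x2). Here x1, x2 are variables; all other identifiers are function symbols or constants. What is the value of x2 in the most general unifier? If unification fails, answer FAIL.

Decompose node/3: x1 =?= times(h(x2), node(c, x2, x2)),  3 =?= 3,  times(c, x2) =?= x2.
Bind x1 := times(h(x2), node(c, x2, x2)); no other remaining equation mentions x1.
Delete trivial equation 3 =?= 3.
Occurs check fails: x2 occurs in times(c, x2); the equation x2 =?= times(c, x2) has no finite solution.

FAIL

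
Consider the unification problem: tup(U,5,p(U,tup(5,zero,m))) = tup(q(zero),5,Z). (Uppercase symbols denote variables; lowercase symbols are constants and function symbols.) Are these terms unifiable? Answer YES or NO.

YES

Decompose tup/3: U = q(zero),  5 = 5,  p(U,tup(5,zero,m)) = Z.
Bind U := q(zero); substituting into the one remaining equation that mentions U gives: p(q(zero),tup(5,zero,m)) = Z.
Delete trivial equation 5 = 5.
Bind Z := p(q(zero),tup(5,zero,m)).
No equations remain and no clash or occurs-check failure arose, so a unifier exists.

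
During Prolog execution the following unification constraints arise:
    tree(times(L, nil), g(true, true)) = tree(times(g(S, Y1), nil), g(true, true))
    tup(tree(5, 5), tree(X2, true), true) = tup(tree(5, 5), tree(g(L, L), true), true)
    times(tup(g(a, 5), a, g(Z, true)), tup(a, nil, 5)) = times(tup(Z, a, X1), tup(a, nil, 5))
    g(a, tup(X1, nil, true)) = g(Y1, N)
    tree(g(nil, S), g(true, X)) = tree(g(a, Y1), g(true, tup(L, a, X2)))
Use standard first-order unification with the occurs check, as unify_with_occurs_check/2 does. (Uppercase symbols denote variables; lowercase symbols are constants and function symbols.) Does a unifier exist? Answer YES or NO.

NO

Decompose tree/2: times(L, nil) = times(g(S, Y1), nil),  g(true, true) = g(true, true).
Decompose times/2: L = g(S, Y1),  nil = nil.
Bind L := g(S, Y1); substituting into the 2 remaining equations that mention L gives: tup(tree(5, 5), tree(X2, true), true) = tup(tree(5, 5), tree(g(g(S, Y1), g(S, Y1)), true), true),  tree(g(nil, S), g(true, X)) = tree(g(a, Y1), g(true, tup(g(S, Y1), a, X2))).
Delete trivial equation nil = nil.
Delete trivial equation g(true, true) = g(true, true).
Decompose tup/3: tree(5, 5) = tree(5, 5),  tree(X2, true) = tree(g(g(S, Y1), g(S, Y1)), true),  true = true.
Delete trivial equation tree(5, 5) = tree(5, 5).
Decompose tree/2: X2 = g(g(S, Y1), g(S, Y1)),  true = true.
Bind X2 := g(g(S, Y1), g(S, Y1)); substituting into the one remaining equation that mentions X2 gives: tree(g(nil, S), g(true, X)) = tree(g(a, Y1), g(true, tup(g(S, Y1), a, g(g(S, Y1), g(S, Y1))))).
Delete trivial equation true = true.
Delete trivial equation true = true.
Decompose times/2: tup(g(a, 5), a, g(Z, true)) = tup(Z, a, X1),  tup(a, nil, 5) = tup(a, nil, 5).
Decompose tup/3: g(a, 5) = Z,  a = a,  g(Z, true) = X1.
Bind Z := g(a, 5); substituting into the one remaining equation that mentions Z gives: g(g(a, 5), true) = X1.
Delete trivial equation a = a.
Bind X1 := g(g(a, 5), true); substituting into the one remaining equation that mentions X1 gives: g(a, tup(g(g(a, 5), true), nil, true)) = g(Y1, N).
Delete trivial equation tup(a, nil, 5) = tup(a, nil, 5).
Decompose g/2: a = Y1,  tup(g(g(a, 5), true), nil, true) = N.
Bind Y1 := a; substituting into the one remaining equation that mentions Y1 gives: tree(g(nil, S), g(true, X)) = tree(g(a, a), g(true, tup(g(S, a), a, g(g(S, a), g(S, a))))). Substituting into the earlier bindings gives L := g(S, a), X2 := g(g(S, a), g(S, a)).
Bind N := tup(g(g(a, 5), true), nil, true); no other remaining equation mentions N.
Decompose tree/2: g(nil, S) = g(a, a),  g(true, X) = g(true, tup(g(S, a), a, g(g(S, a), g(S, a)))).
Decompose g/2: nil = a,  S = a.
Clash: constants nil and a differ; no unifier exists.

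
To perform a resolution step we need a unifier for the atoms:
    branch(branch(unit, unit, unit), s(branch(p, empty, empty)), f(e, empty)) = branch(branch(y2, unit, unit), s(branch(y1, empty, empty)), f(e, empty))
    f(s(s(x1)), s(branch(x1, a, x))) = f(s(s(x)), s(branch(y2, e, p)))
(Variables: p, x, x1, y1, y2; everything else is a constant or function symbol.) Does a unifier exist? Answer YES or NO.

Decompose branch/3: branch(unit, unit, unit) = branch(y2, unit, unit),  s(branch(p, empty, empty)) = s(branch(y1, empty, empty)),  f(e, empty) = f(e, empty).
Decompose branch/3: unit = y2,  unit = unit,  unit = unit.
Bind y2 := unit; substituting into the one remaining equation that mentions y2 gives: f(s(s(x1)), s(branch(x1, a, x))) = f(s(s(x)), s(branch(unit, e, p))).
Delete trivial equation unit = unit.
Delete trivial equation unit = unit.
Decompose s/1: branch(p, empty, empty) = branch(y1, empty, empty).
Decompose branch/3: p = y1,  empty = empty,  empty = empty.
Bind p := y1; substituting into the one remaining equation that mentions p gives: f(s(s(x1)), s(branch(x1, a, x))) = f(s(s(x)), s(branch(unit, e, y1))).
Delete trivial equation empty = empty.
Delete trivial equation empty = empty.
Delete trivial equation f(e, empty) = f(e, empty).
Decompose f/2: s(s(x1)) = s(s(x)),  s(branch(x1, a, x)) = s(branch(unit, e, y1)).
Decompose s/1: s(x1) = s(x).
Decompose s/1: x1 = x.
Bind x1 := x; substituting into the remaining equation gives: s(branch(x, a, x)) = s(branch(unit, e, y1)).
Decompose s/1: branch(x, a, x) = branch(unit, e, y1).
Decompose branch/3: x = unit,  a = e,  x = y1.
Bind x := unit; substituting into the one remaining equation that mentions x gives: unit = y1. Substituting into the earlier binding gives x1 := unit.
Clash: constants a and e differ; no unifier exists.

NO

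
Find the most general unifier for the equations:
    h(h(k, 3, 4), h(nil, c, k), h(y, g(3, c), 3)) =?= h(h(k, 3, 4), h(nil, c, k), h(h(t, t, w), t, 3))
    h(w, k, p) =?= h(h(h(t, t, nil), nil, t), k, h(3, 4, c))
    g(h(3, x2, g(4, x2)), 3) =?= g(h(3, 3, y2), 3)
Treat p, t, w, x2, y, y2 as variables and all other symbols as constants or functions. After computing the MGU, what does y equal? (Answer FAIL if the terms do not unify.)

h(g(3, c), g(3, c), h(h(g(3, c), g(3, c), nil), nil, g(3, c)))

Decompose h/3: h(k, 3, 4) =?= h(k, 3, 4),  h(nil, c, k) =?= h(nil, c, k),  h(y, g(3, c), 3) =?= h(h(t, t, w), t, 3).
Delete trivial equation h(k, 3, 4) =?= h(k, 3, 4).
Delete trivial equation h(nil, c, k) =?= h(nil, c, k).
Decompose h/3: y =?= h(t, t, w),  g(3, c) =?= t,  3 =?= 3.
Bind y := h(t, t, w); no other remaining equation mentions y.
Bind t := g(3, c); substituting into the one remaining equation that mentions t gives: h(w, k, p) =?= h(h(h(g(3, c), g(3, c), nil), nil, g(3, c)), k, h(3, 4, c)). Substituting into the earlier binding gives y := h(g(3, c), g(3, c), w).
Delete trivial equation 3 =?= 3.
Decompose h/3: w =?= h(h(g(3, c), g(3, c), nil), nil, g(3, c)),  k =?= k,  p =?= h(3, 4, c).
Bind w := h(h(g(3, c), g(3, c), nil), nil, g(3, c)); no other remaining equation mentions w. Substituting into the earlier binding gives y := h(g(3, c), g(3, c), h(h(g(3, c), g(3, c), nil), nil, g(3, c))).
Delete trivial equation k =?= k.
Bind p := h(3, 4, c); no other remaining equation mentions p.
Decompose g/2: h(3, x2, g(4, x2)) =?= h(3, 3, y2),  3 =?= 3.
Decompose h/3: 3 =?= 3,  x2 =?= 3,  g(4, x2) =?= y2.
Delete trivial equation 3 =?= 3.
Bind x2 := 3; substituting into the one remaining equation that mentions x2 gives: g(4, 3) =?= y2.
Bind y2 := g(4, 3); no other remaining equation mentions y2.
Delete trivial equation 3 =?= 3.
MGU = { y -> h(g(3, c), g(3, c), h(h(g(3, c), g(3, c), nil), nil, g(3, c))), t -> g(3, c), w -> h(h(g(3, c), g(3, c), nil), nil, g(3, c)), p -> h(3, 4, c), x2 -> 3, y2 -> g(4, 3) }, so y -> h(g(3, c), g(3, c), h(h(g(3, c), g(3, c), nil), nil, g(3, c))).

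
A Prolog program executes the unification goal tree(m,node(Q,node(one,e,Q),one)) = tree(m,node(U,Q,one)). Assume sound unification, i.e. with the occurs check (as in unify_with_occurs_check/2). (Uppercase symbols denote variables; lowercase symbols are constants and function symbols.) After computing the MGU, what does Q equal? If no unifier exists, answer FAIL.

Decompose tree/2: m = m,  node(Q,node(one,e,Q),one) = node(U,Q,one).
Delete trivial equation m = m.
Decompose node/3: Q = U,  node(one,e,Q) = Q,  one = one.
Bind Q := U; substituting into the one remaining equation that mentions Q gives: node(one,e,U) = U.
Occurs check fails: U occurs in node(one,e,U); the equation U = node(one,e,U) has no finite solution.

FAIL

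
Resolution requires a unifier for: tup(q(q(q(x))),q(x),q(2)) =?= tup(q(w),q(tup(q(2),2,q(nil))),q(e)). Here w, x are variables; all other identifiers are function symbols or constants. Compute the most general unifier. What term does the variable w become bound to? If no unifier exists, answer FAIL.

FAIL

Decompose tup/3: q(q(q(x))) =?= q(w),  q(x) =?= q(tup(q(2),2,q(nil))),  q(2) =?= q(e).
Decompose q/1: q(q(x)) =?= w.
Bind w := q(q(x)); no other remaining equation mentions w.
Decompose q/1: x =?= tup(q(2),2,q(nil)).
Bind x := tup(q(2),2,q(nil)); no other remaining equation mentions x. Substituting into the earlier binding gives w := q(q(tup(q(2),2,q(nil)))).
Decompose q/1: 2 =?= e.
Clash: constants 2 and e differ; no unifier exists.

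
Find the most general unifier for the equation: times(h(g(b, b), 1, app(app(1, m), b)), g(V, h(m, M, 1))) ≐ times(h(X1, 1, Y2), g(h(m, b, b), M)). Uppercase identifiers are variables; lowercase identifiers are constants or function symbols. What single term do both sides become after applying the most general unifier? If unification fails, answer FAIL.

FAIL

Decompose times/2: h(g(b, b), 1, app(app(1, m), b)) ≐ h(X1, 1, Y2),  g(V, h(m, M, 1)) ≐ g(h(m, b, b), M).
Decompose h/3: g(b, b) ≐ X1,  1 ≐ 1,  app(app(1, m), b) ≐ Y2.
Bind X1 := g(b, b); no other remaining equation mentions X1.
Delete trivial equation 1 ≐ 1.
Bind Y2 := app(app(1, m), b); no other remaining equation mentions Y2.
Decompose g/2: V ≐ h(m, b, b),  h(m, M, 1) ≐ M.
Bind V := h(m, b, b); no other remaining equation mentions V.
Occurs check fails: M occurs in h(m, M, 1); the equation M ≐ h(m, M, 1) has no finite solution.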